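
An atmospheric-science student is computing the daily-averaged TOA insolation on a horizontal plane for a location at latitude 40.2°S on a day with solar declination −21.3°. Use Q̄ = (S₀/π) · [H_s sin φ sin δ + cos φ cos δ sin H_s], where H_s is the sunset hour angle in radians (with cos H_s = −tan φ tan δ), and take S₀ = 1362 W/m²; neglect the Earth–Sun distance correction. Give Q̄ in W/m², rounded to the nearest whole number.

−tan φ tan δ = −(-0.8451)(-0.3899) = -0.3295; H_s = arccos(-0.3295) = 109.24°. In radians, H_s = 1.9066.
H_s sin φ sin δ = 1.9066 × -0.6455 × -0.3633 = 0.4471.
cos φ cos δ sin H_s = 0.7638 × 0.9317 × 0.9441 = 0.6719.
Q̄ = (1362/π) × (0.4471 + 0.6719) = 433.54 × 1.1190 = 485.13 W/m².

485 W/m²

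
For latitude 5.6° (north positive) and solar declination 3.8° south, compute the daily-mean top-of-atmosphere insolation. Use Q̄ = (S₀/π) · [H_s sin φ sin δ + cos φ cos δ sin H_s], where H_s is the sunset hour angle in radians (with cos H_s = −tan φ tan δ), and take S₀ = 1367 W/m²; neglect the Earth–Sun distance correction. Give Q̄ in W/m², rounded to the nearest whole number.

428 W/m²

−tan φ tan δ = −(0.0981)(-0.0664) = 0.0065; H_s = arccos(0.0065) = 89.63°. In radians, H_s = 1.5643.
H_s sin φ sin δ = 1.5643 × 0.0976 × -0.0663 = -0.0101.
cos φ cos δ sin H_s = 0.9952 × 0.9978 × 1.0000 = 0.9930.
Q̄ = (1367/π) × (-0.0101 + 0.9930) = 435.13 × 0.9829 = 427.69 W/m².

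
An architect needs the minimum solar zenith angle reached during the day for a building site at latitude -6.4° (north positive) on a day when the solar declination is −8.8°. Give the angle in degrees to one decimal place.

2.4°

At local solar noon the hour angle is zero, so the zenith angle is |φ − δ| = |-6.4° − (-8.8°)| = 2.4°.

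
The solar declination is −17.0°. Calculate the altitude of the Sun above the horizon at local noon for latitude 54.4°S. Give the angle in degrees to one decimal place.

At local solar noon the hour angle is zero, so the elevation is 90° − |φ − δ| = 90° − |-54.4° − (-17.0°)| = 90° − 37.4° = 52.6°.

52.6°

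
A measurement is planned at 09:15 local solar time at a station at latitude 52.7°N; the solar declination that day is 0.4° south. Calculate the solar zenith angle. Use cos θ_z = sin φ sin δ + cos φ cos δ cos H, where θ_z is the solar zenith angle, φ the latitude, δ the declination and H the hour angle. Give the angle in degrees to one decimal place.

63.3°

Hour angle H = 15° × (9.25 − 12) = -41.25°.
With φ = 52.7°, δ = -0.4°, H = -41.25°: sin φ sin δ = -0.0056, cos φ cos δ cos H = 0.4556, so cos θ_z = 0.4500.
θ_z = arccos(0.4500) = 63.26°.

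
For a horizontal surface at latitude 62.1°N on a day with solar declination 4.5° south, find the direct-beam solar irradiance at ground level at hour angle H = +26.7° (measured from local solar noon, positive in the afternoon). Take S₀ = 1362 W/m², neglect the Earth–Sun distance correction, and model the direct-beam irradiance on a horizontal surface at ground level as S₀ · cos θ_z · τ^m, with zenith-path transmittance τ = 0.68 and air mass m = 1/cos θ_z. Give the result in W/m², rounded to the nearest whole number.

cos θ_z = sin(62.1°) sin(-4.5°) + cos(62.1°) cos(-4.5°) cos(26.70°) = -0.0693 + 0.4167 = 0.3474.
Air mass m = 1/cos θ_z = 1/0.3474 = 2.879; τ^m = 0.68^2.879 = 0.3295.
Surface direct beam = 1362 × 0.3474 × 0.3295 = 155.91 W/m².

156 W/m²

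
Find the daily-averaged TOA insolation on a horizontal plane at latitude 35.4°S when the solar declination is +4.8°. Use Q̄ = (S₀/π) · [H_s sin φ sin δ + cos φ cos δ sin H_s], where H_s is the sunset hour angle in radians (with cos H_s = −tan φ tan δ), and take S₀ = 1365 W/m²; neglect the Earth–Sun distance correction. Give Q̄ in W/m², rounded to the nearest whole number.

320 W/m²

−tan φ tan δ = −(-0.7107)(0.0840) = 0.0597; H_s = arccos(0.0597) = 86.58°. In radians, H_s = 1.5111.
H_s sin φ sin δ = 1.5111 × -0.5793 × 0.0837 = -0.0733.
cos φ cos δ sin H_s = 0.8151 × 0.9965 × 0.9982 = 0.8108.
Q̄ = (1365/π) × (-0.0733 + 0.8108) = 434.49 × 0.7375 = 320.44 W/m².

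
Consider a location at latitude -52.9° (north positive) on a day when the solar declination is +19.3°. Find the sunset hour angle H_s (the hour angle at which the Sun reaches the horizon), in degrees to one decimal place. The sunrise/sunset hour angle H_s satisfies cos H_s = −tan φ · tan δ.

62.4°

cos H_s = −tan(-52.9°) · tan(19.3°) = 0.4630, so H_s = arccos(0.4630) = 62.42°.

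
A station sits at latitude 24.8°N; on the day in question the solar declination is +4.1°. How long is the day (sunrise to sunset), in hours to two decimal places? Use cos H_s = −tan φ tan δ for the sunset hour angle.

The sunset hour angle satisfies cos H_s = −tan φ tan δ = -0.0331, giving H_s = 91.90°.
Day length = 2 H_s / 15° h⁻¹ = 183.80° / 15 = 12.253 h.

12.25 hours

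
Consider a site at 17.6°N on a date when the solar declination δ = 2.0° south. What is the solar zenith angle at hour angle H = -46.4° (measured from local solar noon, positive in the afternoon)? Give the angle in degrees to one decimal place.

cos θ_z = sin(17.6°) sin(-2.0°) + cos(17.6°) cos(-2.0°) cos(-46.40°) = -0.0106 + 0.6569 = 0.6463.
θ_z = arccos(0.6463) = 49.74°.

49.7°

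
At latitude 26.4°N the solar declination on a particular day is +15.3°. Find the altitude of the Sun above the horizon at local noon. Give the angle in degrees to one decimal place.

78.9°

At local solar noon the hour angle is zero, so the elevation is 90° − |φ − δ| = 90° − |26.4° − (15.3°)| = 90° − 11.1° = 78.9°.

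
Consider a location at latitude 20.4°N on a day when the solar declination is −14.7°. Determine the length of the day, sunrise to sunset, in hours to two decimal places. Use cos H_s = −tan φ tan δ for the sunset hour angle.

−tan φ tan δ = −(0.3719)(-0.2623) = 0.0975; H_s = arccos(0.0975) = 84.40°.
Day length = 2 H_s / 15° h⁻¹ = 168.80° / 15 = 11.253 h.

11.25 hours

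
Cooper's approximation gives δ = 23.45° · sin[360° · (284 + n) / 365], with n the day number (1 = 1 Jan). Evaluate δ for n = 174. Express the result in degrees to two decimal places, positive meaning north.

+23.44°

360 × (284 + 174) / 365 = 451.726°; sin(451.726°) = 0.9995.
δ = 23.45 × 0.9995 = 23.438° ≈ +23.44°.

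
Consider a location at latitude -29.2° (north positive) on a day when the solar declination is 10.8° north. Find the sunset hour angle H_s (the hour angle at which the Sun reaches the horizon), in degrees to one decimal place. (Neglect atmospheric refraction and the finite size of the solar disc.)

83.9°

cos H_s = −tan(-29.2°) · tan(10.8°) = 0.1066, so H_s = arccos(0.1066) = 83.88°.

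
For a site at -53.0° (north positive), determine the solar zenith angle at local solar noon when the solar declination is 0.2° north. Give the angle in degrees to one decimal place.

At local solar noon the hour angle is zero, so the zenith angle is |φ − δ| = |-53.0° − (0.2°)| = 53.2°.

53.2°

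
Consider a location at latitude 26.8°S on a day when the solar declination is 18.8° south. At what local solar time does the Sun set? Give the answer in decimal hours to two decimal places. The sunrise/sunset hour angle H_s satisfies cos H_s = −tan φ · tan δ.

The sunset hour angle satisfies cos H_s = −tan φ tan δ = -0.1720, giving H_s = 99.90°.
Sunset is at 12 + H_s/15 = 12 + 6.660 = 18.660 h local solar time.

18.66 h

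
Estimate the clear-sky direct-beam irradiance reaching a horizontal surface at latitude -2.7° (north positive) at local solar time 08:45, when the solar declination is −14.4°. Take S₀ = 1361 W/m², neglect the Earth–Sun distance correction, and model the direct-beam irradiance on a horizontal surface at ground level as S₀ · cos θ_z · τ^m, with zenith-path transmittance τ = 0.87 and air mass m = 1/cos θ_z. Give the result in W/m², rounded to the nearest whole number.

714 W/m²

Hour angle H = 15° × (8.75 − 12) = -48.75°.
cos θ_z = sin φ sin δ + cos φ cos δ cos H = (-0.0471)(-0.2487) + (0.9989)(0.9686)(0.6593) = 0.6496.
Air mass m = 1/cos θ_z = 1/0.6496 = 1.539; τ^m = 0.87^1.539 = 0.8071.
Surface direct beam = 1361 × 0.6496 × 0.8071 = 713.56 W/m².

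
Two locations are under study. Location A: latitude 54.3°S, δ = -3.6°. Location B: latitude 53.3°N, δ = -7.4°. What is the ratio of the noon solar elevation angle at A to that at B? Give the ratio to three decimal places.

A: 90° − |-54.3 − (-3.6)| = 39.30°.
B: 90° − |53.3 − (-7.4)| = 29.30°.
Ratio A/B = 39.3000 / 29.3000 = 1.3413.

1.341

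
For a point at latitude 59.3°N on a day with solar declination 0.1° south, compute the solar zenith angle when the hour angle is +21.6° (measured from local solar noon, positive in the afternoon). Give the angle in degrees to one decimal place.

61.8°

With φ = 59.3°, δ = -0.1°, H = 21.60°: sin φ sin δ = -0.0015, cos φ cos δ cos H = 0.4747, so cos θ_z = 0.4732.
θ_z = arccos(0.4732) = 61.76°.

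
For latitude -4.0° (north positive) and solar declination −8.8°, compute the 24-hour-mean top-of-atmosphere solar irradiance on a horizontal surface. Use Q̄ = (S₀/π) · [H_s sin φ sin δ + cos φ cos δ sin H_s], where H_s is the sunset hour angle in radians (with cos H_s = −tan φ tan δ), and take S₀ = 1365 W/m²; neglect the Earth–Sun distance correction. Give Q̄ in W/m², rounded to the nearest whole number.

436 W/m²

−tan φ tan δ = −(-0.0699)(-0.1548) = -0.0108; H_s = arccos(-0.0108) = 90.62°. In radians, H_s = 1.5816.
H_s sin φ sin δ = 1.5816 × -0.0698 × -0.1530 = 0.0169.
cos φ cos δ sin H_s = 0.9976 × 0.9882 × 0.9999 = 0.9857.
Q̄ = (1365/π) × (0.0169 + 0.9857) = 434.49 × 1.0026 = 435.62 W/m².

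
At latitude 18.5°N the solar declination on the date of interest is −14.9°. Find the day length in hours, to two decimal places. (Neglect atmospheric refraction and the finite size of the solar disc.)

11.32 hours

cos H_s = −tan(18.5°) · tan(-14.9°) = 0.0890, so H_s = arccos(0.0890) = 84.89°.
Day length = 2 H_s / 15° h⁻¹ = 169.78° / 15 = 11.319 h.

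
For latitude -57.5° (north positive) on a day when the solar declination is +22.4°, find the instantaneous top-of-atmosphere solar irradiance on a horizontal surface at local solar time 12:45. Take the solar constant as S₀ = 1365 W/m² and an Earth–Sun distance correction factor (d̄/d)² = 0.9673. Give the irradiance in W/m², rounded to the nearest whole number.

Hour angle H = 15° × (12.75 − 12) = 11.25°.
With φ = -57.5°, δ = 22.4°, H = 11.25°: sin φ sin δ = -0.3214, cos φ cos δ cos H = 0.4872, so cos θ_z = 0.1658.
Top-of-atmosphere irradiance = S₀ (d̄/d)² cos θ_z = 1365 × 0.9673 × 0.1658 = 218.92 W/m².

219 W/m²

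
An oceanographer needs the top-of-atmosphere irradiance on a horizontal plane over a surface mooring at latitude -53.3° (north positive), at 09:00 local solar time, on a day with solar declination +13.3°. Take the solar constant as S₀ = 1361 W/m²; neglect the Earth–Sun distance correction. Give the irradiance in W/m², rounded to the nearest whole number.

Hour angle H = 15° × (9 − 12) = -45.00°.
With φ = -53.3°, δ = 13.3°, H = -45.00°: sin φ sin δ = -0.1844, cos φ cos δ cos H = 0.4113, so cos θ_z = 0.2269.
Top-of-atmosphere irradiance = S₀ cos θ_z = 1361 × 0.2269 = 308.81 W/m².

309 W/m²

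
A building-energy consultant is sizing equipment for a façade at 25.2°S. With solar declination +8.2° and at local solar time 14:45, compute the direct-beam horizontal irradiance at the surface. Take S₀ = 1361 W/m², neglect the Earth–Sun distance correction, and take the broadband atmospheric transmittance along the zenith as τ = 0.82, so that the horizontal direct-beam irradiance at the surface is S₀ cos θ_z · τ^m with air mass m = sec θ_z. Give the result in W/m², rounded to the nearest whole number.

Hour angle H = 15° × (14.75 − 12) = 41.25°.
cos θ_z = sin(-25.2°) sin(8.2°) + cos(-25.2°) cos(8.2°) cos(41.25°) = -0.0607 + 0.6733 = 0.6126.
Air mass m = 1/cos θ_z = 1/0.6126 = 1.632; τ^m = 0.82^1.632 = 0.7233.
Surface direct beam = 1361 × 0.6126 × 0.7233 = 603.05 W/m².

603 W/m²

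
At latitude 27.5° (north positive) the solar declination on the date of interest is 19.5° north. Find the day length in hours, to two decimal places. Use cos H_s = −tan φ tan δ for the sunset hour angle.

The sunset hour angle satisfies cos H_s = −tan φ tan δ = -0.1843, giving H_s = 100.62°.
Day length = 2 H_s / 15° h⁻¹ = 201.24° / 15 = 13.416 h.

13.42 hours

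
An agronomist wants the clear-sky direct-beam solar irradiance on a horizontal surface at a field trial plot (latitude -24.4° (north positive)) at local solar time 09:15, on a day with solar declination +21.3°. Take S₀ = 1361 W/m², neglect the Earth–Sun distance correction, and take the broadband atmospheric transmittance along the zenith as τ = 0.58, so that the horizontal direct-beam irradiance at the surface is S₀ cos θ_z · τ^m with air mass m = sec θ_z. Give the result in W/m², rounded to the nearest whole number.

217 W/m²

Hour angle H = 15° × (9.25 − 12) = -41.25°.
cos θ_z = sin φ sin δ + cos φ cos δ cos H = (-0.4131)(0.3633) + (0.9107)(0.9317)(0.7518) = 0.4878.
Air mass m = 1/cos θ_z = 1/0.4878 = 2.050; τ^m = 0.58^2.050 = 0.3274.
Surface direct beam = 1361 × 0.4878 × 0.3274 = 217.36 W/m².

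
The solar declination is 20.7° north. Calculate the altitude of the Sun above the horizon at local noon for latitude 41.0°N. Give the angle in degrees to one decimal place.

At local solar noon the hour angle is zero, so the elevation is 90° − |φ − δ| = 90° − |41.0° − (20.7°)| = 90° − 20.3° = 69.7°.

69.7°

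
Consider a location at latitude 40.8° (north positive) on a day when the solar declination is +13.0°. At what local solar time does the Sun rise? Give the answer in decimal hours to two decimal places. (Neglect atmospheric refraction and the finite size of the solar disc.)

5.23 h

cos H_s = −tan(40.8°) · tan(13.0°) = -0.1993, so H_s = arccos(-0.1993) = 101.50°.
Sunrise is at 12 − H_s/15 = 12 − 6.767 = 5.233 h local solar time.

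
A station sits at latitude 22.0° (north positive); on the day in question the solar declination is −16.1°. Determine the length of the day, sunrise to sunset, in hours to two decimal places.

cos H_s = −tan(22.0°) · tan(-16.1°) = 0.1166, so H_s = arccos(0.1166) = 83.30°.
Day length = 2 H_s / 15° h⁻¹ = 166.60° / 15 = 11.107 h.

11.11 hours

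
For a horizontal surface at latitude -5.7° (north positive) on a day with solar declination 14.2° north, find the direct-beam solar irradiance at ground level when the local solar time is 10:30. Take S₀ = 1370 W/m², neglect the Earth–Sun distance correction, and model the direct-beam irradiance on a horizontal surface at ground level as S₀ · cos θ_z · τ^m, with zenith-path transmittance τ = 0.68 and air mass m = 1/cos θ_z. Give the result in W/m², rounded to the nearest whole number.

Hour angle H = 15° × (10.5 − 12) = -22.50°.
cos θ_z = sin(-5.7°) sin(14.2°) + cos(-5.7°) cos(14.2°) cos(-22.50°) = -0.0244 + 0.8912 = 0.8668.
Air mass m = 1/cos θ_z = 1/0.8668 = 1.154; τ^m = 0.68^1.154 = 0.6408.
Surface direct beam = 1370 × 0.8668 × 0.6408 = 760.96 W/m².

761 W/m²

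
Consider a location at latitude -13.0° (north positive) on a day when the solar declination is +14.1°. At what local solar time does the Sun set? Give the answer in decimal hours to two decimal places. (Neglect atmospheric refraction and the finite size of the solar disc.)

17.78 h

The sunset hour angle satisfies cos H_s = −tan φ tan δ = 0.0580, giving H_s = 86.67°.
Sunset is at 12 + H_s/15 = 12 + 5.778 = 17.778 h local solar time.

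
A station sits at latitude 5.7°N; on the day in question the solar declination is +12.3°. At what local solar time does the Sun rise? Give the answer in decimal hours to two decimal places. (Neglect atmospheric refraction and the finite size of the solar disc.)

5.92 h

The sunset hour angle satisfies cos H_s = −tan φ tan δ = -0.0218, giving H_s = 91.25°.
Sunrise is at 12 − H_s/15 = 12 − 6.083 = 5.917 h local solar time.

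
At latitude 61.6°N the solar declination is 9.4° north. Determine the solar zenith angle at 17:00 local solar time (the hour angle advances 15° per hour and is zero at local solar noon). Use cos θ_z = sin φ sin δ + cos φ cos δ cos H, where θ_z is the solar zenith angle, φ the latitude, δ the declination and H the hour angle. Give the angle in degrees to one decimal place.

Hour angle H = 15° × (17 − 12) = 75.00°.
With φ = 61.6°, δ = 9.4°, H = 75.00°: sin φ sin δ = 0.1437, cos φ cos δ cos H = 0.1214, so cos θ_z = 0.2651.
θ_z = arccos(0.2651) = 74.63°.

74.6°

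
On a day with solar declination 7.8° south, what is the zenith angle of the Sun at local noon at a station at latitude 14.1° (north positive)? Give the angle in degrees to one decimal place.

21.9°

At local solar noon the hour angle is zero, so the zenith angle is |φ − δ| = |14.1° − (-7.8°)| = 21.9°.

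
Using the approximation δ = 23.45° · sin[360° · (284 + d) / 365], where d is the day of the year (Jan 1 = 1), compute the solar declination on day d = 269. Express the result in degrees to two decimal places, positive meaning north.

360 × (284 + 269) / 365 = 545.425°; sin(545.425°) = -0.0945.
δ = 23.45 × -0.0945 = -2.216° ≈ -2.22°.

-2.22°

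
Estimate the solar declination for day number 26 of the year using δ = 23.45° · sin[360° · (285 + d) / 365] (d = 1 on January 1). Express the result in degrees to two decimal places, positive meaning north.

-18.79°

360 × (285 + 26) / 365 = 306.740°; sin(306.740°) = -0.8014.
δ = 23.45 × -0.8014 = -18.793° ≈ -18.79°.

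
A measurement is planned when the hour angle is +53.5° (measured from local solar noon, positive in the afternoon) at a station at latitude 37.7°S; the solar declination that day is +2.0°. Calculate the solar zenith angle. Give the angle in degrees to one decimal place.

With φ = -37.7°, δ = 2.0°, H = 53.50°: sin φ sin δ = -0.0213, cos φ cos δ cos H = 0.4704, so cos θ_z = 0.4491.
θ_z = arccos(0.4491) = 63.31°.

63.3°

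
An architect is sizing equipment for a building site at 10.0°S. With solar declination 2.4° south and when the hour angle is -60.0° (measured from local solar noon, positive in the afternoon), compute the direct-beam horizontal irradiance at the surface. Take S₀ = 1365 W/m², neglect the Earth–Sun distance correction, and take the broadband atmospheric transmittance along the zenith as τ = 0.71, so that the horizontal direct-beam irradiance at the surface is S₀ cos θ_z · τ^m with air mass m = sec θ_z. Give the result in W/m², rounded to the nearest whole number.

343 W/m²

cos θ_z = sin(-10.0°) sin(-2.4°) + cos(-10.0°) cos(-2.4°) cos(-60.00°) = 0.0073 + 0.4920 = 0.4993.
Air mass m = 1/cos θ_z = 1/0.4993 = 2.003; τ^m = 0.71^2.003 = 0.5036.
Surface direct beam = 1365 × 0.4993 × 0.5036 = 343.23 W/m².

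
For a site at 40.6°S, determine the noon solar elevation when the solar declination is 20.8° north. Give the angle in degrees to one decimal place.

At local solar noon the hour angle is zero, so the elevation is 90° − |φ − δ| = 90° − |-40.6° − (20.8°)| = 90° − 61.4° = 28.6°.

28.6°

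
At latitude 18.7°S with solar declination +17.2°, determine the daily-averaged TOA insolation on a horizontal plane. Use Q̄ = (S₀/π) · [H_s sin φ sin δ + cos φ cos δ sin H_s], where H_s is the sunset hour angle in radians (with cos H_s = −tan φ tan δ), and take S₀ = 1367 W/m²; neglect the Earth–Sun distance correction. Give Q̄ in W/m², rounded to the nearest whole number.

−tan φ tan δ = −(-0.3385)(0.3096) = 0.1048; H_s = arccos(0.1048) = 83.98°. In radians, H_s = 1.4657.
H_s sin φ sin δ = 1.4657 × -0.3206 × 0.2957 = -0.1390.
cos φ cos δ sin H_s = 0.9472 × 0.9553 × 0.9945 = 0.8999.
Q̄ = (1367/π) × (-0.1390 + 0.8999) = 435.13 × 0.7609 = 331.09 W/m².

331 W/m²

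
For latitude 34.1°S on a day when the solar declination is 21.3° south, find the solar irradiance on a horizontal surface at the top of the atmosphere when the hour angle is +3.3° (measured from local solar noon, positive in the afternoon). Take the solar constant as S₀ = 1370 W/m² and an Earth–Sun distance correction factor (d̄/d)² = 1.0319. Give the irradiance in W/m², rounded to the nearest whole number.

With φ = -34.1°, δ = -21.3°, H = 3.30°: sin φ sin δ = 0.2037, cos φ cos δ cos H = 0.7702, so cos θ_z = 0.9739.
Top-of-atmosphere irradiance = S₀ (d̄/d)² cos θ_z = 1370 × 1.0319 × 0.9739 = 1376.81 W/m².

1377 W/m²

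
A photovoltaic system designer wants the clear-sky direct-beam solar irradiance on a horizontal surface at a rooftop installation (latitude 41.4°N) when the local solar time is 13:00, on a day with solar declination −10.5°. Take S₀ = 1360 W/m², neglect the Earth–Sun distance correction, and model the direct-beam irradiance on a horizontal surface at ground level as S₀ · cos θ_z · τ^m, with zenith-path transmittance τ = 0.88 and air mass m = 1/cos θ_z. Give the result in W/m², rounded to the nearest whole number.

Hour angle H = 15° × (13 − 12) = 15.00°.
With φ = 41.4°, δ = -10.5°, H = 15.00°: sin φ sin δ = -0.1205, cos φ cos δ cos H = 0.7124, so cos θ_z = 0.5919.
Air mass m = 1/cos θ_z = 1/0.5919 = 1.689; τ^m = 0.88^1.689 = 0.8058.
Surface direct beam = 1360 × 0.5919 × 0.8058 = 648.66 W/m².

649 W/m²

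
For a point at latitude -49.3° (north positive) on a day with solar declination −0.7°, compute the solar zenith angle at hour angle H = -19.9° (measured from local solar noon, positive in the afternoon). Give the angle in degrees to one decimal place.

cos θ_z = sin φ sin δ + cos φ cos δ cos H = (-0.7581)(-0.0122) + (0.6521)(0.9999)(0.9403) = 0.6224.
θ_z = arccos(0.6224) = 51.51°.

51.5°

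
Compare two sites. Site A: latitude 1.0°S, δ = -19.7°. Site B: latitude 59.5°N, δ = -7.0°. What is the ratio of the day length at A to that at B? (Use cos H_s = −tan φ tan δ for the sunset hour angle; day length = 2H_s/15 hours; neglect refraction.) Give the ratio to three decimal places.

1.159

A: H_s = arccos(−tan -1.0° · tan -19.7°) = 90.36°, so 2H_s/15 = 12.0480 h.
B: H_s = arccos(−tan 59.5° · tan -7.0°) = 77.97°, so 2H_s/15 = 10.3960 h.
Ratio A/B = 12.0480 / 10.3960 = 1.1589.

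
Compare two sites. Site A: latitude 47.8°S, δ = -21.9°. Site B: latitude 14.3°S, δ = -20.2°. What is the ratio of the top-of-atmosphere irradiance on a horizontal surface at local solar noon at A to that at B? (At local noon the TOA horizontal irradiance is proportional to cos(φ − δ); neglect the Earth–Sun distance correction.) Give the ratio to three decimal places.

A: cos θ_z = cos(-47.8° − (-21.9°)) = 0.8996.
B: cos θ_z = cos(-14.3° − (-20.2°)) = 0.9947.
Ratio A/B = 0.8996 / 0.9947 = 0.9044.

0.904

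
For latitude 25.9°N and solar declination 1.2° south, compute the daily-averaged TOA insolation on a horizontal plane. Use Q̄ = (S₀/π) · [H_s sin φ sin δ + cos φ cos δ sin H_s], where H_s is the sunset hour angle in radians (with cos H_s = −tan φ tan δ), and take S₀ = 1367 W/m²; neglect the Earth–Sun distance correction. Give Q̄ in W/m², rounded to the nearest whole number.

385 W/m²

−tan φ tan δ = −(0.4856)(-0.0209) = 0.0101; H_s = arccos(0.0101) = 89.42°. In radians, H_s = 1.5607.
H_s sin φ sin δ = 1.5607 × 0.4368 × -0.0209 = -0.0142.
cos φ cos δ sin H_s = 0.8996 × 0.9998 × 0.9999 = 0.8993.
Q̄ = (1367/π) × (-0.0142 + 0.8993) = 435.13 × 0.8851 = 385.13 W/m².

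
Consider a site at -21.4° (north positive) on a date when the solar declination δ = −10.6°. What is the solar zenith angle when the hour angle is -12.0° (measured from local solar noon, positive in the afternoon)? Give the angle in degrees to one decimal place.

With φ = -21.4°, δ = -10.6°, H = -12.00°: sin φ sin δ = 0.0671, cos φ cos δ cos H = 0.8952, so cos θ_z = 0.9623.
θ_z = arccos(0.9623) = 15.78°.

15.8°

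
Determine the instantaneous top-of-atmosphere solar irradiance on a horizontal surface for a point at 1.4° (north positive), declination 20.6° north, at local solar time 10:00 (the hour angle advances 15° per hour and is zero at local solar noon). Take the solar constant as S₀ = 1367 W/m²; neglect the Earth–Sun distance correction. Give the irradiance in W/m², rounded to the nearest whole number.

Hour angle H = 15° × (10 − 12) = -30.00°.
cos θ_z = sin(1.4°) sin(20.6°) + cos(1.4°) cos(20.6°) cos(-30.00°) = 0.0086 + 0.8104 = 0.8190.
Top-of-atmosphere irradiance = S₀ cos θ_z = 1367 × 0.8190 = 1119.57 W/m².

1120 W/m²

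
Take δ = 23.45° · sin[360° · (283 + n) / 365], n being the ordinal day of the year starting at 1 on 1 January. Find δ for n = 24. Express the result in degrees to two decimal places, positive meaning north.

360 × (283 + 24) / 365 = 302.795°; sin(302.795°) = -0.8406.
δ = 23.45 × -0.8406 = -19.712° ≈ -19.71°.

-19.71°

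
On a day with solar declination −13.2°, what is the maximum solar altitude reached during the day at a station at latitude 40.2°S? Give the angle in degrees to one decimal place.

At local solar noon the hour angle is zero, so the elevation is 90° − |φ − δ| = 90° − |-40.2° − (-13.2°)| = 90° − 27.0° = 63.0°.

63.0°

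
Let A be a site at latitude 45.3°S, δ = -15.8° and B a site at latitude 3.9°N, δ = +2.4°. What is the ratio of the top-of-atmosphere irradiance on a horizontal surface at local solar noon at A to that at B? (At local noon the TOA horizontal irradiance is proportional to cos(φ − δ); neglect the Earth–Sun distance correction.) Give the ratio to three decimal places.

0.871

A: cos θ_z = cos(-45.3° − (-15.8°)) = 0.8704.
B: cos θ_z = cos(3.9° − (2.4°)) = 0.9997.
Ratio A/B = 0.8704 / 0.9997 = 0.8707.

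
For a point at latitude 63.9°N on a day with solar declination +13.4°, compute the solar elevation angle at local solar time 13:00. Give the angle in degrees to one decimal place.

Hour angle H = 15° × (13 − 12) = 15.00°.
With φ = 63.9°, δ = 13.4°, H = 15.00°: sin φ sin δ = 0.2081, cos φ cos δ cos H = 0.4134, so cos θ_z = 0.6215.
θ_z = arccos(0.6215) = 51.57°, so the elevation is 90° − 51.57° = 38.43°.

38.4°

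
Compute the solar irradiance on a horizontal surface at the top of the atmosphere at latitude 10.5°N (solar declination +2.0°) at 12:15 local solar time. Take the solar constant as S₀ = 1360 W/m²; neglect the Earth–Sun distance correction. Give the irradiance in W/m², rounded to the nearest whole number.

Hour angle H = 15° × (12.25 − 12) = 3.75°.
cos θ_z = sin φ sin δ + cos φ cos δ cos H = (0.1822)(0.0349) + (0.9833)(0.9994)(0.9979) = 0.9870.
Top-of-atmosphere irradiance = S₀ cos θ_z = 1360 × 0.9870 = 1342.32 W/m².

1342 W/m²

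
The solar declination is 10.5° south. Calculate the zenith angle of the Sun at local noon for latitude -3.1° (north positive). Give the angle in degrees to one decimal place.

At local solar noon the hour angle is zero, so the zenith angle is |φ − δ| = |-3.1° − (-10.5°)| = 7.4°.

7.4°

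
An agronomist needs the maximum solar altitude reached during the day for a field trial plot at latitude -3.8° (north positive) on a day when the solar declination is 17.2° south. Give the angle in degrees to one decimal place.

76.6°

At local solar noon the hour angle is zero, so the elevation is 90° − |φ − δ| = 90° − |-3.8° − (-17.2°)| = 90° − 13.4° = 76.6°.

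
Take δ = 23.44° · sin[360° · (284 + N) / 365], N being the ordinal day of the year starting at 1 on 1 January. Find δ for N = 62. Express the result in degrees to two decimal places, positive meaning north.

360 × (284 + 62) / 365 = 341.260°; sin(341.260°) = -0.3213.
δ = 23.44 × -0.3213 = -7.531° ≈ -7.53°.

-7.53°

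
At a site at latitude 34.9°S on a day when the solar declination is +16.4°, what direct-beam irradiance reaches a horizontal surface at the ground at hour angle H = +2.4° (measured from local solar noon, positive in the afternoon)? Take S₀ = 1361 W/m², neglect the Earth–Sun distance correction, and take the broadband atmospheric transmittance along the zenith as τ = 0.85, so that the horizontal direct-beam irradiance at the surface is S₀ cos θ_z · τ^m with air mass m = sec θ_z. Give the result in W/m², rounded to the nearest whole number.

655 W/m²

cos θ_z = sin(-34.9°) sin(16.4°) + cos(-34.9°) cos(16.4°) cos(2.40°) = -0.1615 + 0.7861 = 0.6246.
Air mass m = 1/cos θ_z = 1/0.6246 = 1.601; τ^m = 0.85^1.601 = 0.7709.
Surface direct beam = 1361 × 0.6246 × 0.7709 = 655.33 W/m².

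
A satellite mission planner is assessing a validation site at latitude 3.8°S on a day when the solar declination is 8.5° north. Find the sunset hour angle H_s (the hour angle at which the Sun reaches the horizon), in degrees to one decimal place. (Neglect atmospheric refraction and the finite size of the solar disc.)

−tan φ tan δ = −(-0.0664)(0.1495) = 0.0099; H_s = arccos(0.0099) = 89.43°.

89.4°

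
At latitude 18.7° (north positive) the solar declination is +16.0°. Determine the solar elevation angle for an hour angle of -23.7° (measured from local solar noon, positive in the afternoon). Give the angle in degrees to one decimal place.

67.2°

cos θ_z = sin φ sin δ + cos φ cos δ cos H = (0.3206)(0.2756) + (0.9472)(0.9613)(0.9157) = 0.9221.
θ_z = arccos(0.9221) = 22.76°, so the elevation is 90° − 22.76° = 67.24°.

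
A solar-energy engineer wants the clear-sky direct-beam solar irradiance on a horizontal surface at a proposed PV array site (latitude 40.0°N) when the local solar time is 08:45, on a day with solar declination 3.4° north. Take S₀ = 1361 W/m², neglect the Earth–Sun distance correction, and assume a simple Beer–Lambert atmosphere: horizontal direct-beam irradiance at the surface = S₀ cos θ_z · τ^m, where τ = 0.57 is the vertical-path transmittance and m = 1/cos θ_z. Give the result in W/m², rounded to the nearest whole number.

Hour angle H = 15° × (8.75 − 12) = -48.75°.
With φ = 40.0°, δ = 3.4°, H = -48.75°: sin φ sin δ = 0.0381, cos φ cos δ cos H = 0.5042, so cos θ_z = 0.5423.
Air mass m = 1/cos θ_z = 1/0.5423 = 1.844; τ^m = 0.57^1.844 = 0.3547.
Surface direct beam = 1361 × 0.5423 × 0.3547 = 261.79 W/m².

262 W/m²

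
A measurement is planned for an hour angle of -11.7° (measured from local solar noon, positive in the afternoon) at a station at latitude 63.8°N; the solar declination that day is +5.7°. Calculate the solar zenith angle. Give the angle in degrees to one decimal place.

58.7°

With φ = 63.8°, δ = 5.7°, H = -11.70°: sin φ sin δ = 0.0891, cos φ cos δ cos H = 0.4302, so cos θ_z = 0.5193.
θ_z = arccos(0.5193) = 58.71°.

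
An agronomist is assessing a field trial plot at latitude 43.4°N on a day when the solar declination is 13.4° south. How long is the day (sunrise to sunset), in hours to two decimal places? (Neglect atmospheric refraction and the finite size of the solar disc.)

10.26 hours

−tan φ tan δ = −(0.9457)(-0.2382) = 0.2253; H_s = arccos(0.2253) = 76.98°.
Day length = 2 H_s / 15° h⁻¹ = 153.96° / 15 = 10.264 h.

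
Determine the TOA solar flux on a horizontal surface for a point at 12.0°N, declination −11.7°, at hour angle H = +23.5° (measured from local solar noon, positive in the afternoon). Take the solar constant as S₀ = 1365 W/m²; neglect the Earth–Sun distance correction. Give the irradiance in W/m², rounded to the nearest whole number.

1141 W/m²

cos θ_z = sin φ sin δ + cos φ cos δ cos H = (0.2079)(-0.2028) + (0.9781)(0.9792)(0.9171) = 0.8362.
Top-of-atmosphere irradiance = S₀ cos θ_z = 1365 × 0.8362 = 1141.41 W/m².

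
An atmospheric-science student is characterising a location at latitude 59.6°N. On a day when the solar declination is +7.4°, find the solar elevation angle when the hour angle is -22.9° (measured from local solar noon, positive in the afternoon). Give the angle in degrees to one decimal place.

cos θ_z = sin(59.6°) sin(7.4°) + cos(59.6°) cos(7.4°) cos(-22.90°) = 0.1111 + 0.4623 = 0.5734.
θ_z = arccos(0.5734) = 55.01°, so the elevation is 90° − 55.01° = 34.99°.

35.0°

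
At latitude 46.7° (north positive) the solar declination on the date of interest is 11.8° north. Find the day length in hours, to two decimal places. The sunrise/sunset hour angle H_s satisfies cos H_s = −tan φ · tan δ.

13.71 hours

−tan φ tan δ = −(1.0612)(0.2089) = -0.2217; H_s = arccos(-0.2217) = 102.81°.
Day length = 2 H_s / 15° h⁻¹ = 205.62° / 15 = 13.708 h.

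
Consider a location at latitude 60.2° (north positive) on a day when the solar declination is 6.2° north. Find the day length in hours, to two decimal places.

13.46 hours

cos H_s = −tan(60.2°) · tan(6.2°) = -0.1897, so H_s = arccos(-0.1897) = 100.94°.
Day length = 2 H_s / 15° h⁻¹ = 201.88° / 15 = 13.459 h.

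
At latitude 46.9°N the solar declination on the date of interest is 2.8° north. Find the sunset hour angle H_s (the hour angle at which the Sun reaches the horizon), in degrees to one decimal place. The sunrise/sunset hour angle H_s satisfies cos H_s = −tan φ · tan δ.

−tan φ tan δ = −(1.0686)(0.0489) = -0.0523; H_s = arccos(-0.0523) = 93.00°.

93.0°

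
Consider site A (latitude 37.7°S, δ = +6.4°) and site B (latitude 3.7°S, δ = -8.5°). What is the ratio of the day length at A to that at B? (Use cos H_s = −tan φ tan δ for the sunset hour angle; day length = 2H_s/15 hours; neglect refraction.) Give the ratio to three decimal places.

0.939

A: H_s = arccos(−tan -37.7° · tan 6.4°) = 85.03°, so 2H_s/15 = 11.3373 h.
B: H_s = arccos(−tan -3.7° · tan -8.5°) = 90.55°, so 2H_s/15 = 12.0733 h.
Ratio A/B = 11.3373 / 12.0733 = 0.9390.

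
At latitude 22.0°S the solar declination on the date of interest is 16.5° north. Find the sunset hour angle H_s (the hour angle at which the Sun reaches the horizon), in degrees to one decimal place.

83.1°

The sunset hour angle satisfies cos H_s = −tan φ tan δ = 0.1197, giving H_s = 83.13°.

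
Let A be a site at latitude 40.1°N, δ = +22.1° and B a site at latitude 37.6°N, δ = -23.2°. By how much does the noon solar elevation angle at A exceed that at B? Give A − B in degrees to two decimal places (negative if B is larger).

A: 90° − |40.1 − (22.1)| = 72.00°.
B: 90° − |37.6 − (-23.2)| = 29.20°.
A − B = 72.00 − 29.20 = 42.80°.

+42.80°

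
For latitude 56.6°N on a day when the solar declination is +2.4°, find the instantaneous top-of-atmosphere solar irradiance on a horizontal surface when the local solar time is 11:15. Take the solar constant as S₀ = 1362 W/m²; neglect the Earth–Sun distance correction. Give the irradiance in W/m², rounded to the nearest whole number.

Hour angle H = 15° × (11.25 − 12) = -11.25°.
cos θ_z = sin(56.6°) sin(2.4°) + cos(56.6°) cos(2.4°) cos(-11.25°) = 0.0350 + 0.5394 = 0.5744.
Top-of-atmosphere irradiance = S₀ cos θ_z = 1362 × 0.5744 = 782.33 W/m².

782 W/m²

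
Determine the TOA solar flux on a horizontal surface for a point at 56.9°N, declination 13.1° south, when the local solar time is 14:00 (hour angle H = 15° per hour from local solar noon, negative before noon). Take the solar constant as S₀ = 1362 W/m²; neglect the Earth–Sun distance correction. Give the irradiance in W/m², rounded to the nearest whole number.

369 W/m²

Hour angle H = 15° × (14 − 12) = 30.00°.
cos θ_z = sin φ sin δ + cos φ cos δ cos H = (0.8377)(-0.2267) + (0.5461)(0.9740)(0.8660) = 0.2707.
Top-of-atmosphere irradiance = S₀ cos θ_z = 1362 × 0.2707 = 368.69 W/m².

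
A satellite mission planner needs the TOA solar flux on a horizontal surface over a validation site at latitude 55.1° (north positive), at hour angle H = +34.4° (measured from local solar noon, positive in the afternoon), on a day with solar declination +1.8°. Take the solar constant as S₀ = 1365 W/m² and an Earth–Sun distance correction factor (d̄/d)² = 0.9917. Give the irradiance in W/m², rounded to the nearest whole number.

With φ = 55.1°, δ = 1.8°, H = 34.40°: sin φ sin δ = 0.0258, cos φ cos δ cos H = 0.4719, so cos θ_z = 0.4977.
Top-of-atmosphere irradiance = S₀ (d̄/d)² cos θ_z = 1365 × 0.9917 × 0.4977 = 673.72 W/m².

674 W/m²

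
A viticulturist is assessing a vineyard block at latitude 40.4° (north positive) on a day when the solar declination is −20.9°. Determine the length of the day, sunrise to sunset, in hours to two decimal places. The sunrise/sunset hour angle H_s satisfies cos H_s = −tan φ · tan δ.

−tan φ tan δ = −(0.8511)(-0.3819) = 0.3250; H_s = arccos(0.3250) = 71.03°.
Day length = 2 H_s / 15° h⁻¹ = 142.06° / 15 = 9.471 h.

9.47 hours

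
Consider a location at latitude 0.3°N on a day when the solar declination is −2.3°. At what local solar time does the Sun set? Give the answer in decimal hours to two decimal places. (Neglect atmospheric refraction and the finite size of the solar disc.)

−tan φ tan δ = −(0.0052)(-0.0402) = 0.0002; H_s = arccos(0.0002) = 89.99°.
Sunset is at 12 + H_s/15 = 12 + 5.999 = 17.999 h local solar time.

18.00 h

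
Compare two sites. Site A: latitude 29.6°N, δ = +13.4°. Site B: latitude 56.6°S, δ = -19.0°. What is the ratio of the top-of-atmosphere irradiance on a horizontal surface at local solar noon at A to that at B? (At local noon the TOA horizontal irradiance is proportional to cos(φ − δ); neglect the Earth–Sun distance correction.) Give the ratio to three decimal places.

1.212

A: cos θ_z = cos(29.6° − (13.4°)) = 0.9603.
B: cos θ_z = cos(-56.6° − (-19.0°)) = 0.7923.
Ratio A/B = 0.9603 / 0.7923 = 1.2120.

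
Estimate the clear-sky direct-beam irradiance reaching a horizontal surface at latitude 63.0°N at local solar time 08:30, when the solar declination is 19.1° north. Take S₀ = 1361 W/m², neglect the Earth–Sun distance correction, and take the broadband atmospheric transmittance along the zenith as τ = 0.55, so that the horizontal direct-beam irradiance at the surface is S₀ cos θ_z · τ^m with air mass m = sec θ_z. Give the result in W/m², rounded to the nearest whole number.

255 W/m²

Hour angle H = 15° × (8.5 − 12) = -52.50°.
cos θ_z = sin(63.0°) sin(19.1°) + cos(63.0°) cos(19.1°) cos(-52.50°) = 0.2916 + 0.2612 = 0.5528.
Air mass m = 1/cos θ_z = 1/0.5528 = 1.809; τ^m = 0.55^1.809 = 0.3391.
Surface direct beam = 1361 × 0.5528 × 0.3391 = 255.13 W/m².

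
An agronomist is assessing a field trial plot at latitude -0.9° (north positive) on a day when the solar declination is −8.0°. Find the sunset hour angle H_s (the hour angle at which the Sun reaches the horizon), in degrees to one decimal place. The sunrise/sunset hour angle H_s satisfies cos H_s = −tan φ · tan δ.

90.1°

cos H_s = −tan(-0.9°) · tan(-8.0°) = -0.0022, so H_s = arccos(-0.0022) = 90.13°.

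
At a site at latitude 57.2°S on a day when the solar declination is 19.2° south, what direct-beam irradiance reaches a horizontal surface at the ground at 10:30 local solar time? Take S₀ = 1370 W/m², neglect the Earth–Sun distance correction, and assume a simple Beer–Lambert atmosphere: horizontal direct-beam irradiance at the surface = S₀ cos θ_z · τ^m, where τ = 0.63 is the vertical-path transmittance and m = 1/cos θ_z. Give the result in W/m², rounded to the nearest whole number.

Hour angle H = 15° × (10.5 − 12) = -22.50°.
cos θ_z = sin φ sin δ + cos φ cos δ cos H = (-0.8406)(-0.3289) + (0.5417)(0.9444)(0.9239) = 0.7491.
Air mass m = 1/cos θ_z = 1/0.7491 = 1.335; τ^m = 0.63^1.335 = 0.5397.
Surface direct beam = 1370 × 0.7491 × 0.5397 = 553.88 W/m².

554 W/m²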